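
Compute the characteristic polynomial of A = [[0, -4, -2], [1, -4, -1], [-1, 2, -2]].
χ_A(x) = (x + 2)^3

xI - A = [[x, 4, 2], [-1, x + 4, 1], [1, -2, x + 2]].

Expanding det(xI - A) along the first row:
det(xI - A) = + (x)·det([[x + 4, 1], [-2, x + 2]]) - (4)·det([[-1, 1], [1, x + 2]]) + (2)·det([[-1, x + 4], [1, -2]]).

Evaluating gives χ_A(x) = x^3 + 6x^2 + 12x + 8 = (x + 2)^3.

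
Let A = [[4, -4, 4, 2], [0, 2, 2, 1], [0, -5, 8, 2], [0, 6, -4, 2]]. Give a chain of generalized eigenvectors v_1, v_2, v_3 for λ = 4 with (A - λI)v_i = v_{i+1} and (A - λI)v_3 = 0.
We seek v_1 ∈ ker((A - 4I)^3) \ ker((A - 4I)^2), then set v_{i+1} = (A - 4I) v_i.

One such chain is v_1 = [[1, 0, 1, -1]]^T, v_2 = [[2, 1, 2, -2]]^T, v_3 = [[0, 0, -1, 2]]^T. Check: (A - 4I) v_3 = [[0, 0, 0, 0]]^T = 0.

v_1 = [[1, 0, 1, -1]]^T, v_2 = [[2, 1, 2, -2]]^T, v_3 = [[0, 0, -1, 2]]^T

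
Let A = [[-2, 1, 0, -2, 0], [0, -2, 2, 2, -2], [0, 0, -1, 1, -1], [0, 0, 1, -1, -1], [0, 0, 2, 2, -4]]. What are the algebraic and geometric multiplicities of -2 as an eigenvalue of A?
algebraic multiplicity 5, geometric multiplicity 3

The characteristic polynomial is (x + 2)^5, so the factor x + 2 appears with exponent 5: the algebraic multiplicity is 5.

rank(A + 2I) = 2, so the eigenspace has dimension 5 - 2 = 3: the geometric multiplicity is 3.

Since 3 < 5, A is not diagonalizable.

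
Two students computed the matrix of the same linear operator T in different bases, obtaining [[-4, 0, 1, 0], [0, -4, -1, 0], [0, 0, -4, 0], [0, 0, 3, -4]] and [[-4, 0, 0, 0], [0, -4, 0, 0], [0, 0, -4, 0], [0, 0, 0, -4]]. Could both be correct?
Both have characteristic polynomial (x + 4)^4, but the minimal polynomial of A is (x + 4)^2 while the minimal polynomial of B is x + 4. The minimal polynomial is a similarity invariant, so A and B are not similar.

No.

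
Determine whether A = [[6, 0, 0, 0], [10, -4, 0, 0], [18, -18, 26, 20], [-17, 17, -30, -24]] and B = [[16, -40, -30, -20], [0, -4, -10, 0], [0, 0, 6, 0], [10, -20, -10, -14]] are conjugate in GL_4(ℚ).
Both have characteristic polynomial (x - 6)^2(x + 4)^2, but the minimal polynomial of A is (x - 6)(x + 4)^2 while the minimal polynomial of B is (x - 6)(x + 4). The minimal polynomial is a similarity invariant, so A and B are not similar.

No.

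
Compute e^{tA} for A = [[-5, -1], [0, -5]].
A has Jordan form J = [[-5, 1], [0, -5]] with A = PJP^{-1}, so e^{tA} = P e^{tJ} P^{-1}.

For a Jordan block J_k(λ), e^{tJ_k(λ)} = e^{λt} · (I + tN + t^2 N^2/2! + ... + t^{k-1} N^{k-1}/(k-1)!) where N is the nilpotent superdiagonal part.

Assembling the blocks and conjugating back gives the entries of e^{tA} as shown above.

e^{tA} = [[e^{-5*t}, -t*e^{-5*t}], [0, e^{-5*t}]]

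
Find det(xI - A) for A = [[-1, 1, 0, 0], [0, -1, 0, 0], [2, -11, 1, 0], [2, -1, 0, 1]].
χ_A(x) = (x - 1)^2(x + 1)^2

xI - A = [[x + 1, -1, 0, 0], [0, x + 1, 0, 0], [-2, 11, x - 1, 0], [-2, 1, 0, x - 1]].

Expanding det(xI - A) along the first row:
det(xI - A) = + (x + 1)·det([[x + 1, 0, 0], [11, x - 1, 0], [1, 0, x - 1]]) - (-1)·det([[0, 0, 0], [-2, x - 1, 0], [-2, 0, x - 1]]) + (0)·det([[0, x + 1, 0], [-2, 11, 0], [-2, 1, x - 1]]) - (0)·det([[0, x + 1, 0], [-2, 11, x - 1], [-2, 1, 0]]).

Evaluating gives χ_A(x) = x^4 - 2x^2 + 1 = (x - 1)^2(x + 1)^2.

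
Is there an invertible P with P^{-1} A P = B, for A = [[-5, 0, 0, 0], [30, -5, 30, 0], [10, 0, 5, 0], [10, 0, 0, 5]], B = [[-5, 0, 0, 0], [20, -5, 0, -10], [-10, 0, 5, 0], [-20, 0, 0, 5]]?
Two matrices over a field are similar if and only if they have the same invariant factors.

Both A and B have characteristic polynomial (x - 5)^2(x + 5)^2 and minimal polynomial (x - 5)(x + 5). Computing further, both have invariant factors (x - 5)(x + 5), (x - 5)(x + 5). Hence A and B are similar.

Yes.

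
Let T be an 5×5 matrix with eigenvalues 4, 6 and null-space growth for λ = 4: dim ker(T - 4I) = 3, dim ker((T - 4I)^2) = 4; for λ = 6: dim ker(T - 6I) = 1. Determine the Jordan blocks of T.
λ = 4: successive nullity increments [3, 1] count blocks of size ≥ k; block sizes are [2, 1, 1].
λ = 6: successive nullity increments [1] count blocks of size ≥ k; block sizes are [1].

Jordan blocks: (4, 2), (4, 1), (4, 1), (6, 1)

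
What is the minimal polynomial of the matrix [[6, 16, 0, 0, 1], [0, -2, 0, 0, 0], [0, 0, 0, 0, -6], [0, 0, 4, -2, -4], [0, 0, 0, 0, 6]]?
m_A(x) = x(x - 6)^2(x + 2)

The characteristic polynomial factors as x(x - 6)^2(x + 2)^2. The minimal polynomial is ∏(x - λ)^{k_λ} where k_λ is the size of the largest Jordan block at λ.

For λ = -2: rank(A + 2I) = 3, and the largest Jordan block has size 1 (the smallest k with rank((A + 2I)^k) = rank((A + 2I)^(k+1))).
For λ = 0: rank(A) = 4, and the largest Jordan block has size 1 (the smallest k with rank(A^k) = rank(A^(k+1))).
For λ = 6: rank(A - 6I) = 4, and the largest Jordan block has size 2 (the smallest k with rank((A - 6I)^k) = rank((A - 6I)^(k+1))).

So m_A(x) = x(x - 6)^2(x + 2).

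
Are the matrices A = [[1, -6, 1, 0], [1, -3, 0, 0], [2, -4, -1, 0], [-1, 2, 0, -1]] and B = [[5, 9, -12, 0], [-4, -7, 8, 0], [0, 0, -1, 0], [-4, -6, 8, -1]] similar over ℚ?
Both have characteristic polynomial (x + 1)^4, but the minimal polynomial of A is (x + 1)^3 while the minimal polynomial of B is (x + 1)^2. The minimal polynomial is a similarity invariant, so A and B are not similar.

No.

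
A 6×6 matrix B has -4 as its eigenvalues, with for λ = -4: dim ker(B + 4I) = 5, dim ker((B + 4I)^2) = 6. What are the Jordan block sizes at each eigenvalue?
λ = -4: successive nullity increments [5, 1] count blocks of size ≥ k; block sizes are [2, 1, 1, 1, 1].

Jordan blocks: (-4, 2), (-4, 1), (-4, 1), (-4, 1), (-4, 1)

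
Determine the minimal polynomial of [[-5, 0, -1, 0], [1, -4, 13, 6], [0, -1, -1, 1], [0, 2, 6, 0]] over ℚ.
The characteristic polynomial factors as (x - 2)(x + 4)^3. The minimal polynomial is ∏(x - λ)^{k_λ} where k_λ is the size of the largest Jordan block at λ.

For λ = -4: rank(A + 4I) = 3, and the largest Jordan block has size 3 (the smallest k with rank((A + 4I)^k) = rank((A + 4I)^(k+1))).
For λ = 2: rank(A - 2I) = 3, and the largest Jordan block has size 1 (the smallest k with rank((A - 2I)^k) = rank((A - 2I)^(k+1))).

So m_A(x) = (x - 2)(x + 4)^3.

m_A(x) = (x - 2)(x + 4)^3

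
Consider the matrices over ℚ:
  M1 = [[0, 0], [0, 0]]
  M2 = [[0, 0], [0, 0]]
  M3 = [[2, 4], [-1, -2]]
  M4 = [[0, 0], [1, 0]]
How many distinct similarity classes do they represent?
2 classes: {M1, M2}, {M3, M4}

Characteristic polynomials: χ_{M1} = x^2, χ_{M2} = x^2, χ_{M3} = x^2, χ_{M4} = x^2.

{M1, M2}: invariant factors x, x.

{M3, M4}: invariant factors x^2.

Matrices are similar if and only if their invariant-factor lists agree; the partition into similarity classes is {M1, M2}, {M3, M4}.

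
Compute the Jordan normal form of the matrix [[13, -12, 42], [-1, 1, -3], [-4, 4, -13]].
The characteristic polynomial is det(xI - A) = (x - 1)^2(x + 1), so the eigenvalues are -1 (algebraic multiplicity 1), 1 (algebraic multiplicity 2).

For λ = -1: algebraic multiplicity 1 gives one 1×1 block.

For λ = 1: rank(A - I) = 2, rank((A - I)^2) = 1. The eigenspace has dimension 3 - 2 = 1, so there is 1 Jordan block; the rank sequence gives block sizes [2].

Assembling the blocks gives the Jordan form J above.

J = [[-1, 0, 0], [0, 1, 1], [0, 0, 1]]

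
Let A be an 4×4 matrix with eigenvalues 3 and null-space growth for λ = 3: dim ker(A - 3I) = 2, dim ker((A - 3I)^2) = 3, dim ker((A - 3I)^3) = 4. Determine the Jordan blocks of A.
Jordan blocks: (3, 3), (3, 1)

λ = 3: successive nullity increments [2, 1, 1] count blocks of size ≥ k; block sizes are [3, 1].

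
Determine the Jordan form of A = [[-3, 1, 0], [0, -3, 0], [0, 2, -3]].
The characteristic polynomial is det(xI - A) = (x + 3)^3, so the eigenvalues are -3 (algebraic multiplicity 3).

For λ = -3: rank(A + 3I) = 1, rank((A + 3I)^2) = 0. The eigenspace has dimension 3 - 1 = 2, so there are 2 Jordan blocks; the rank sequence gives block sizes [2, 1].

Assembling the blocks gives the Jordan form J above.

J = [[-3, 1, 0], [0, -3, 0], [0, 0, -3]]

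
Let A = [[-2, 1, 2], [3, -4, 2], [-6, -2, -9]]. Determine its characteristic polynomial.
χ_A(x) = (x + 5)^3

xI - A = [[x + 2, -1, -2], [-3, x + 4, -2], [6, 2, x + 9]].

Expanding det(xI - A) along the first row:
det(xI - A) = + (x + 2)·det([[x + 4, -2], [2, x + 9]]) - (-1)·det([[-3, -2], [6, x + 9]]) + (-2)·det([[-3, x + 4], [6, 2]]).

Evaluating gives χ_A(x) = x^3 + 15x^2 + 75x + 125 = (x + 5)^3.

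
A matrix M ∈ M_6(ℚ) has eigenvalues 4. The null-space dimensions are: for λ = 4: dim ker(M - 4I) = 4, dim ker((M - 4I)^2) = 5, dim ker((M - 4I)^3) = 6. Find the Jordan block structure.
Jordan blocks: (4, 3), (4, 1), (4, 1), (4, 1)

λ = 4: successive nullity increments [4, 1, 1] count blocks of size ≥ k; block sizes are [3, 1, 1, 1].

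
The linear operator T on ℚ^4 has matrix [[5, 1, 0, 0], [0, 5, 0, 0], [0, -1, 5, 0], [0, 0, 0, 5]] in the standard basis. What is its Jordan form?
The characteristic polynomial is det(xI - A) = (x - 5)^4, so the eigenvalues are 5 (algebraic multiplicity 4).

For λ = 5: rank(A - 5I) = 1, rank((A - 5I)^2) = 0. The eigenspace has dimension 4 - 1 = 3, so there are 3 Jordan blocks; the rank sequence gives block sizes [2, 1, 1].

Assembling the blocks gives the Jordan form J above.

J = [[5, 1, 0, 0], [0, 5, 0, 0], [0, 0, 5, 0], [0, 0, 0, 5]]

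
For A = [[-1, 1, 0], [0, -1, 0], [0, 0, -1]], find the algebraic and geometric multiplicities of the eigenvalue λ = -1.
algebraic multiplicity 3, geometric multiplicity 2

The characteristic polynomial is (x + 1)^3, so the factor x + 1 appears with exponent 3: the algebraic multiplicity is 3.

rank(A + I) = 1, so the eigenspace has dimension 3 - 1 = 2: the geometric multiplicity is 2.

Since 2 < 3, A is not diagonalizable.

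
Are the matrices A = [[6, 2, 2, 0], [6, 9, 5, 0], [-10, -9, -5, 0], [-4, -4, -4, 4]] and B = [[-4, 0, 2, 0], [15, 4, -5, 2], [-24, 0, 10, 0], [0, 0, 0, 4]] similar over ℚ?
Yes.

Two matrices over a field are similar if and only if they have the same invariant factors.

Both A and B have characteristic polynomial (x - 4)^3(x - 2) and minimal polynomial (x - 4)^2(x - 2). Computing further, both have invariant factors x - 4, (x - 4)^2(x - 2). Hence A and B are similar.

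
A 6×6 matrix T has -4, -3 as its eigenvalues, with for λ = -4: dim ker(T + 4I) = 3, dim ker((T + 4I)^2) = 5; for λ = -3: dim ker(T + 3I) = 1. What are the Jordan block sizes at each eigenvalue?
Jordan blocks: (-4, 2), (-4, 2), (-4, 1), (-3, 1)

λ = -4: successive nullity increments [3, 2] count blocks of size ≥ k; block sizes are [2, 2, 1].
λ = -3: successive nullity increments [1] count blocks of size ≥ k; block sizes are [1].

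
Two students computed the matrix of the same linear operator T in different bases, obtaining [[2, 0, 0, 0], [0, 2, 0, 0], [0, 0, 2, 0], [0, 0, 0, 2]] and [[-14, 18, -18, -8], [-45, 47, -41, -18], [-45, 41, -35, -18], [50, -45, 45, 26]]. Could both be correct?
No.

trace(A) = 8 but trace(B) = 24. The trace is a similarity invariant, so A and B are not similar.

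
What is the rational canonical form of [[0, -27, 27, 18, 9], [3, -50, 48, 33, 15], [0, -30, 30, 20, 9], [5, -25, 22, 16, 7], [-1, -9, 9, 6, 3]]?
The invariant factors of A (the non-unit diagonal entries of the Smith normal form of xI - A over ℚ[x]) are (x - 1)(x^2 + x + 3)^2, each dividing the next. The characteristic polynomial is their product, (x - 1)(x^2 + x + 3)^2.

The rational canonical form is the block-diagonal matrix of companion matrices C(f_i):
R = [[0, 0, 0, 0, 9], [1, 0, 0, 0, -3], [0, 1, 0, 0, 1], [0, 0, 1, 0, -5], [0, 0, 0, 1, -1]].

Note the characteristic polynomial does not split into linear factors over ℚ, so A has no Jordan form over ℚ; the rational canonical form exists over any field.

R = [[0, 0, 0, 0, 9], [1, 0, 0, 0, -3], [0, 1, 0, 0, 1], [0, 0, 1, 0, -5], [0, 0, 0, 1, -1]]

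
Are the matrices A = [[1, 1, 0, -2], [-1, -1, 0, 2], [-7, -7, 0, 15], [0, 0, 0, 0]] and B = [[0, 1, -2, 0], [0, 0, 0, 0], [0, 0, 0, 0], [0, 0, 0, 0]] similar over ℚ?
No.

Both have characteristic polynomial x^4 and minimal polynomial x^2. But rank(A) = 2 for A while rank(B) = 1 for B, so the number of Jordan blocks at λ = 0 differs. A and B are not similar.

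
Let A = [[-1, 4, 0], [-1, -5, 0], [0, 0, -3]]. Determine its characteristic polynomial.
χ_A(x) = (x + 3)^3

xI - A = [[x + 1, -4, 0], [1, x + 5, 0], [0, 0, x + 3]].

Expanding det(xI - A) along the first row:
det(xI - A) = + (x + 1)·det([[x + 5, 0], [0, x + 3]]) - (-4)·det([[1, 0], [0, x + 3]]) + (0)·det([[1, x + 5], [0, 0]]).

Evaluating gives χ_A(x) = x^3 + 9x^2 + 27x + 27 = (x + 3)^3.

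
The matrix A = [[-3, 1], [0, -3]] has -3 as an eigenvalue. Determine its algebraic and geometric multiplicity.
algebraic multiplicity 2, geometric multiplicity 1

The characteristic polynomial is (x + 3)^2, so the factor x + 3 appears with exponent 2: the algebraic multiplicity is 2.

rank(A + 3I) = 1, so the eigenspace has dimension 2 - 1 = 1: the geometric multiplicity is 1.

Since 1 < 2, A is not diagonalizable.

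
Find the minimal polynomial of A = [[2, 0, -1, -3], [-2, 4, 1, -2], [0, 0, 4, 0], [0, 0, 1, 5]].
The characteristic polynomial factors as (x - 5)(x - 4)^2(x - 2). The minimal polynomial is ∏(x - λ)^{k_λ} where k_λ is the size of the largest Jordan block at λ.

For λ = 2: rank(A - 2I) = 3, and the largest Jordan block has size 1 (the smallest k with rank((A - 2I)^k) = rank((A - 2I)^(k+1))).
For λ = 4: rank(A - 4I) = 3, and the largest Jordan block has size 2 (the smallest k with rank((A - 4I)^k) = rank((A - 4I)^(k+1))).
For λ = 5: rank(A - 5I) = 3, and the largest Jordan block has size 1 (the smallest k with rank((A - 5I)^k) = rank((A - 5I)^(k+1))).

So m_A(x) = (x - 5)(x - 4)^2(x - 2).

m_A(x) = (x - 5)(x - 4)^2(x - 2)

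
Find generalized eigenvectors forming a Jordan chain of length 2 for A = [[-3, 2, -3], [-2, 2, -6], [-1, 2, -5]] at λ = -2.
We seek v_1 ∈ ker((A + 2I)^2) \ ker(A + 2I), then set v_{i+1} = (A + 2I) v_i.

One such chain is v_1 = [[0, 2, 1]]^T, v_2 = [[1, 2, 1]]^T. Check: (A + 2I) v_2 = [[0, 0, 0]]^T = 0.

v_1 = [[0, 2, 1]]^T, v_2 = [[1, 2, 1]]^T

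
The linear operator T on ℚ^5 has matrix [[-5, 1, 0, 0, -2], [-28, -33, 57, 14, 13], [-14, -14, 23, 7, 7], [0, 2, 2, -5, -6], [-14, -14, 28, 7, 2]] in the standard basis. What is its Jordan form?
J = [[-5, 1, 0, 0, 0], [0, -5, 1, 0, 0], [0, 0, -5, 0, 0], [0, 0, 0, -5, 0], [0, 0, 0, 0, 2]]

The characteristic polynomial is det(xI - A) = (x - 2)(x + 5)^4, so the eigenvalues are -5 (algebraic multiplicity 4), 2 (algebraic multiplicity 1).

For λ = -5: rank(A + 5I) = 3, rank((A + 5I)^2) = 2, rank((A + 5I)^3) = 1. The eigenspace has dimension 5 - 3 = 2, so there are 2 Jordan blocks; the rank sequence gives block sizes [3, 1].

For λ = 2: algebraic multiplicity 1 gives one 1×1 block.

Assembling the blocks gives the Jordan form J above.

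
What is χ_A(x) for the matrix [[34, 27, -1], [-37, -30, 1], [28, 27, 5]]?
χ_A(x) = (x - 6)^2(x + 3)

xI - A = [[x - 34, -27, 1], [37, x + 30, -1], [-28, -27, x - 5]].

Expanding det(xI - A) along the first row:
det(xI - A) = + (x - 34)·det([[x + 30, -1], [-27, x - 5]]) - (-27)·det([[37, -1], [-28, x - 5]]) + (1)·det([[37, x + 30], [-28, -27]]).

Evaluating gives χ_A(x) = x^3 - 9x^2 + 108 = (x - 6)^2(x + 3).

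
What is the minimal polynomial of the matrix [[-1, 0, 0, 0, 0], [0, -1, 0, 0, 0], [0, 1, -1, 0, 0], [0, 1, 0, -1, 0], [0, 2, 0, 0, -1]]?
The characteristic polynomial factors as (x + 1)^5. The minimal polynomial is ∏(x - λ)^{k_λ} where k_λ is the size of the largest Jordan block at λ.

For λ = -1: rank(A + I) = 1, and the largest Jordan block has size 2 (the smallest k with rank((A + I)^k) = rank((A + I)^(k+1))).

So m_A(x) = (x + 1)^2.

m_A(x) = (x + 1)^2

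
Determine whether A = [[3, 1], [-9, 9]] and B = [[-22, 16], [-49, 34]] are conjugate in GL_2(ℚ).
Two matrices over a field are similar if and only if they have the same invariant factors.

Both A and B have characteristic polynomial (x - 6)^2 and minimal polynomial (x - 6)^2. Computing further, both have invariant factors (x - 6)^2. Hence A and B are similar.

Yes.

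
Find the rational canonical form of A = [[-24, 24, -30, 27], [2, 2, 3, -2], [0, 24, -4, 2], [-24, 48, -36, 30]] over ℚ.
R = [[0, 24, 0, 0], [1, 2, 0, 0], [0, 0, 0, 24], [0, 0, 1, 2]]

The invariant factors of A (the non-unit diagonal entries of the Smith normal form of xI - A over ℚ[x]) are (x - 6)(x + 4), (x - 6)(x + 4), each dividing the next. The characteristic polynomial is their product, (x - 6)^2(x + 4)^2.

The rational canonical form is the block-diagonal matrix of companion matrices C(f_i):
R = [[0, 24, 0, 0], [1, 2, 0, 0], [0, 0, 0, 24], [0, 0, 1, 2]].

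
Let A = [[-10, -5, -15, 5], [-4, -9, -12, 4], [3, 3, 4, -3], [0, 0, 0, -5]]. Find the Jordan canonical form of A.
The characteristic polynomial is det(xI - A) = (x + 5)^4, so the eigenvalues are -5 (algebraic multiplicity 4).

For λ = -5: rank(A + 5I) = 1, rank((A + 5I)^2) = 0. The eigenspace has dimension 4 - 1 = 3, so there are 3 Jordan blocks; the rank sequence gives block sizes [2, 1, 1].

Assembling the blocks gives the Jordan form J above.

J = [[-5, 1, 0, 0], [0, -5, 0, 0], [0, 0, -5, 0], [0, 0, 0, -5]]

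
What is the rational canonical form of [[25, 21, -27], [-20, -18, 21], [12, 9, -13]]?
R = [[0, 0, -15], [1, 0, -14], [0, 1, -6]]

The invariant factors of A (the non-unit diagonal entries of the Smith normal form of xI - A over ℚ[x]) are (x + 3)(x^2 + 3x + 5), each dividing the next. The characteristic polynomial is their product, (x + 3)(x^2 + 3x + 5).

The rational canonical form is the block-diagonal matrix of companion matrices C(f_i):
R = [[0, 0, -15], [1, 0, -14], [0, 1, -6]].

Note the characteristic polynomial does not split into linear factors over ℚ, so A has no Jordan form over ℚ; the rational canonical form exists over any field.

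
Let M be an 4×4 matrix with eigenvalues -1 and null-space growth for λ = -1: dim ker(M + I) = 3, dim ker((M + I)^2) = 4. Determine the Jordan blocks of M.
λ = -1: successive nullity increments [3, 1] count blocks of size ≥ k; block sizes are [2, 1, 1].

Jordan blocks: (-1, 2), (-1, 1), (-1, 1)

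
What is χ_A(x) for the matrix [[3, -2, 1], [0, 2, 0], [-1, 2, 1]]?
χ_A(x) = (x - 2)^3

xI - A = [[x - 3, 2, -1], [0, x - 2, 0], [1, -2, x - 1]].

Expanding det(xI - A) along the first row:
det(xI - A) = + (x - 3)·det([[x - 2, 0], [-2, x - 1]]) - (2)·det([[0, 0], [1, x - 1]]) + (-1)·det([[0, x - 2], [1, -2]]).

Evaluating gives χ_A(x) = x^3 - 6x^2 + 12x - 8 = (x - 2)^3.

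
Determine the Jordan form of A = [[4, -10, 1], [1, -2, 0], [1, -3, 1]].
The characteristic polynomial is det(xI - A) = (x - 1)^3, so the eigenvalues are 1 (algebraic multiplicity 3).

For λ = 1: rank(A - I) = 2, rank((A - I)^2) = 1, rank((A - I)^3) = 0. The eigenspace has dimension 3 - 2 = 1, so there is 1 Jordan block; the rank sequence gives block sizes [3].

Assembling the blocks gives the Jordan form J above.

J = [[1, 1, 0], [0, 1, 1], [0, 0, 1]]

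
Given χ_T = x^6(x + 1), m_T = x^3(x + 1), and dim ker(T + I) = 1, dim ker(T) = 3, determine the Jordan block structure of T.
Jordan blocks: (-1, 1), (0, 3), (0, 2), (0, 1)

λ = -1: algebraic multiplicity 1 (exponent in χ_T), largest block size 1 (exponent in m_T), 1 block (geometric multiplicity). This forces block sizes [1].
λ = 0: algebraic multiplicity 6 (exponent in χ_T), largest block size 3 (exponent in m_T), 3 blocks (geometric multiplicity). These force block sizes [3, 2, 1].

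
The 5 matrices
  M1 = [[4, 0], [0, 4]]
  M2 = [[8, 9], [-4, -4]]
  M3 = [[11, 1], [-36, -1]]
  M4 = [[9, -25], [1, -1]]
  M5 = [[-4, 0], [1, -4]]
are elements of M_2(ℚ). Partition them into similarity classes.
Characteristic polynomials: χ_{M1} = (x - 4)^2, χ_{M2} = (x - 2)^2, χ_{M3} = (x - 5)^2, χ_{M4} = (x - 4)^2, χ_{M5} = (x + 4)^2.

{M1}: invariant factors x - 4, x - 4.

{M2}: invariant factors (x - 2)^2.

{M3}: invariant factors (x - 5)^2.

{M4}: invariant factors (x - 4)^2.

{M5}: invariant factors (x + 4)^2.

Matrices are similar if and only if their invariant-factor lists agree; the partition into similarity classes is {M1}, {M2}, {M3}, {M4}, {M5}.

5 classes: {M1}, {M2}, {M3}, {M4}, {M5}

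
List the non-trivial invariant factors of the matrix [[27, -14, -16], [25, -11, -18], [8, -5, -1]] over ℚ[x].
(x - 5)^3

The Jordan structure of A has elementary divisors (x - 5)^3. Arranging the block sizes at each eigenvalue in decreasing order and taking row products gives the invariant factors.

Invariant factors (smallest first, each dividing the next): (x - 5)^3.

Check: the last factor (x - 5)^3 is the minimal polynomial, and the product (x - 5)^3 is the characteristic polynomial.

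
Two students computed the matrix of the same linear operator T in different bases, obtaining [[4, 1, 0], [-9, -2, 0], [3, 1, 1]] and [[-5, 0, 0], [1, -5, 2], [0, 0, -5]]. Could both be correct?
No.

trace(A) = 3 but trace(B) = -15. The trace is a similarity invariant, so A and B are not similar.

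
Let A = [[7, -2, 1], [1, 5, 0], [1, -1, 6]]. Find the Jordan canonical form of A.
J = [[6, 1, 0], [0, 6, 1], [0, 0, 6]]

The characteristic polynomial is det(xI - A) = (x - 6)^3, so the eigenvalues are 6 (algebraic multiplicity 3).

For λ = 6: rank(A - 6I) = 2, rank((A - 6I)^2) = 1, rank((A - 6I)^3) = 0. The eigenspace has dimension 3 - 2 = 1, so there is 1 Jordan block; the rank sequence gives block sizes [3].

Assembling the blocks gives the Jordan form J above.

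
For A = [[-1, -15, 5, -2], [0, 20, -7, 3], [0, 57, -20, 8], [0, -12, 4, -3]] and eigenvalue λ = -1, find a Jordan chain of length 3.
We seek v_1 ∈ ker((A + I)^3) \ ker((A + I)^2), then set v_{i+1} = (A + I) v_i.

One such chain is v_1 = [[1, -1, -3, 1]]^T, v_2 = [[-2, 3, 8, -2]]^T, v_3 = [[-1, 1, 3, 0]]^T. Check: (A + I) v_3 = [[0, 0, 0, 0]]^T = 0.

v_1 = [[1, -1, -3, 1]]^T, v_2 = [[-2, 3, 8, -2]]^T, v_3 = [[-1, 1, 3, 0]]^T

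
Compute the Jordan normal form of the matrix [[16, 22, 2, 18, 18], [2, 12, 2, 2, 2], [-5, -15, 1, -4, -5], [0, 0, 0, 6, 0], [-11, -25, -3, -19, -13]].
J = [[-2, 0, 0, 0, 0], [0, 6, 1, 0, 0], [0, 0, 6, 1, 0], [0, 0, 0, 6, 0], [0, 0, 0, 0, 6]]

The characteristic polynomial is det(xI - A) = (x - 6)^4(x + 2), so the eigenvalues are -2 (algebraic multiplicity 1), 6 (algebraic multiplicity 4).

For λ = -2: algebraic multiplicity 1 gives one 1×1 block.

For λ = 6: rank(A - 6I) = 3, rank((A - 6I)^2) = 2, rank((A - 6I)^3) = 1. The eigenspace has dimension 5 - 3 = 2, so there are 2 Jordan blocks; the rank sequence gives block sizes [3, 1].

Assembling the blocks gives the Jordan form J above.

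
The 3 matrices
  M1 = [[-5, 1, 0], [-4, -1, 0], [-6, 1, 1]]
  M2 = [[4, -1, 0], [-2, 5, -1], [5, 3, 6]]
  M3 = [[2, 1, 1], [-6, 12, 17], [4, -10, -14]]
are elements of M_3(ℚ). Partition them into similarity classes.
3 classes: {M1}, {M2}, {M3}

Characteristic polynomials: χ_{M1} = (x - 1)(x + 3)^2, χ_{M2} = (x - 5)^3, χ_{M3} = x^3.

{M1}: invariant factors (x - 1)(x + 3)^2.

{M2}: invariant factors (x - 5)^3.

{M3}: invariant factors x^3.

Matrices are similar if and only if their invariant-factor lists agree; the partition into similarity classes is {M1}, {M2}, {M3}.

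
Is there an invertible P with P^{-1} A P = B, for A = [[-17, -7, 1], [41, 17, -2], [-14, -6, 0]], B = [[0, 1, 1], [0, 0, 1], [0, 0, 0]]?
Yes.

Two matrices over a field are similar if and only if they have the same invariant factors.

Both A and B have characteristic polynomial x^3 and minimal polynomial x^3. Computing further, both have invariant factors x^3. Hence A and B are similar.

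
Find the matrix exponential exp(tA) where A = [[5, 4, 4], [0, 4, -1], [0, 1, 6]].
A has Jordan form J = [[5, 1, 0], [0, 5, 0], [0, 0, 5]] with A = PJP^{-1}, so e^{tA} = P e^{tJ} P^{-1}.

For a Jordan block J_k(λ), e^{tJ_k(λ)} = e^{λt} · (I + tN + t^2 N^2/2! + ... + t^{k-1} N^{k-1}/(k-1)!) where N is the nilpotent superdiagonal part.

Assembling the blocks and conjugating back gives the entries of e^{tA} as shown above.

e^{tA} = [[e^{5*t}, 4*t*e^{5*t}, 4*t*e^{5*t}], [0, (1 - t)*e^{5*t}, -t*e^{5*t}], [0, t*e^{5*t}, (t + 1)*e^{5*t}]]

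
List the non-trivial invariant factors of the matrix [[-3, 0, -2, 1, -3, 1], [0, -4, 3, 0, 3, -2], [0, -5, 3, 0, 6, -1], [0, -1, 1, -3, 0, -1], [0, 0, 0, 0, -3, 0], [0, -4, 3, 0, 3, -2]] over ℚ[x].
x + 3, x^2(x + 3)^3

The Jordan structure of A has elementary divisors (x + 3)^3, (x + 3), x^2. Arranging the block sizes at each eigenvalue in decreasing order and taking row products gives the invariant factors.

Invariant factors (smallest first, each dividing the next): x + 3, x^2(x + 3)^3.

Check: the last factor x^2(x + 3)^3 is the minimal polynomial, and the product x^2(x + 3)^4 is the characteristic polynomial.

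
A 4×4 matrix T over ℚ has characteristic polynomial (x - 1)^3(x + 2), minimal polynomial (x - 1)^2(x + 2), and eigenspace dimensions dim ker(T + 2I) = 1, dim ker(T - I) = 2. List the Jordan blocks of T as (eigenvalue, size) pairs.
Jordan blocks: (-2, 1), (1, 2), (1, 1)

λ = -2: algebraic multiplicity 1 (exponent in χ_T), largest block size 1 (exponent in m_T), 1 block (geometric multiplicity). This forces block sizes [1].
λ = 1: algebraic multiplicity 3 (exponent in χ_T), largest block size 2 (exponent in m_T), 2 blocks (geometric multiplicity). These force block sizes [2, 1].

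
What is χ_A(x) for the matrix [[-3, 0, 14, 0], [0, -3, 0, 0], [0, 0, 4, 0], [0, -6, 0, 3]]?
xI - A = [[x + 3, 0, -14, 0], [0, x + 3, 0, 0], [0, 0, x - 4, 0], [0, 6, 0, x - 3]].

Expanding det(xI - A) along the first row:
det(xI - A) = + (x + 3)·det([[x + 3, 0, 0], [0, x - 4, 0], [6, 0, x - 3]]) - (0)·det([[0, 0, 0], [0, x - 4, 0], [0, 0, x - 3]]) + (-14)·det([[0, x + 3, 0], [0, 0, 0], [0, 6, x - 3]]) - (0)·det([[0, x + 3, 0], [0, 0, x - 4], [0, 6, 0]]).

Evaluating gives χ_A(x) = x^4 - x^3 - 21x^2 + 9x + 108 = (x - 4)(x - 3)(x + 3)^2.

χ_A(x) = (x - 4)(x - 3)(x + 3)^2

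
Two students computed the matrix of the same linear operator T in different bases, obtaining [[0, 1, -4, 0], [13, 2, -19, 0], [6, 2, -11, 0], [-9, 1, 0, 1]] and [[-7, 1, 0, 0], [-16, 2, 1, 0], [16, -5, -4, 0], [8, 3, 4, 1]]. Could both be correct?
Yes.

Two matrices over a field are similar if and only if they have the same invariant factors.

Both A and B have characteristic polynomial (x - 1)(x + 3)^3 and minimal polynomial (x - 1)(x + 3)^3. Computing further, both have invariant factors (x - 1)(x + 3)^3. Hence A and B are similar.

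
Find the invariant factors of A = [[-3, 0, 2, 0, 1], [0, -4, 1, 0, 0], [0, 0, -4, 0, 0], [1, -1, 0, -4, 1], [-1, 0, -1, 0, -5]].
(x + 4)^2, (x + 4)^3

The Jordan structure of A has elementary divisors (x + 4)^3, (x + 4)^2. Arranging the block sizes at each eigenvalue in decreasing order and taking row products gives the invariant factors.

Invariant factors (smallest first, each dividing the next): (x + 4)^2, (x + 4)^3.

Check: the last factor (x + 4)^3 is the minimal polynomial, and the product (x + 4)^5 is the characteristic polynomial.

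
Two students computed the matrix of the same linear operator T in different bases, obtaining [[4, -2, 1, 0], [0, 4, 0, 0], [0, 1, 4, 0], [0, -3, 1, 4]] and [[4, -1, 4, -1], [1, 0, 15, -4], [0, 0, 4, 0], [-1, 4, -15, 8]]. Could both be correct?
Two matrices over a field are similar if and only if they have the same invariant factors.

Both A and B have characteristic polynomial (x - 4)^4 and minimal polynomial (x - 4)^3. Computing further, both have invariant factors x - 4, (x - 4)^3. Hence A and B are similar.

Yes.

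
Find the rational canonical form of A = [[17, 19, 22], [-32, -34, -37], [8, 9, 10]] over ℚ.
R = [[0, 0, -15], [1, 0, -17], [0, 1, -7]]

The invariant factors of A (the non-unit diagonal entries of the Smith normal form of xI - A over ℚ[x]) are (x + 3)(x^2 + 4x + 5), each dividing the next. The characteristic polynomial is their product, (x + 3)(x^2 + 4x + 5).

The rational canonical form is the block-diagonal matrix of companion matrices C(f_i):
R = [[0, 0, -15], [1, 0, -17], [0, 1, -7]].

Note the characteristic polynomial does not split into linear factors over ℚ, so A has no Jordan form over ℚ; the rational canonical form exists over any field.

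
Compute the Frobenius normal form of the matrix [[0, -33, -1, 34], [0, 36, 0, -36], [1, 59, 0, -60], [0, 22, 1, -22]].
The invariant factors of A (the non-unit diagonal entries of the Smith normal form of xI - A over ℚ[x]) are (x - 6)^2(x - 1)^2, each dividing the next. The characteristic polynomial is their product, (x - 6)^2(x - 1)^2.

The rational canonical form is the block-diagonal matrix of companion matrices C(f_i):
R = [[0, 0, 0, -36], [1, 0, 0, 84], [0, 1, 0, -61], [0, 0, 1, 14]].

R = [[0, 0, 0, -36], [1, 0, 0, 84], [0, 1, 0, -61], [0, 0, 1, 14]]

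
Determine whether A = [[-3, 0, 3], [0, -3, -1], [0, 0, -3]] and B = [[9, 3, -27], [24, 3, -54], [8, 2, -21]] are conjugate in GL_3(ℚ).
Yes.

Two matrices over a field are similar if and only if they have the same invariant factors.

Both A and B have characteristic polynomial (x + 3)^3 and minimal polynomial (x + 3)^2. Computing further, both have invariant factors x + 3, (x + 3)^2. Hence A and B are similar.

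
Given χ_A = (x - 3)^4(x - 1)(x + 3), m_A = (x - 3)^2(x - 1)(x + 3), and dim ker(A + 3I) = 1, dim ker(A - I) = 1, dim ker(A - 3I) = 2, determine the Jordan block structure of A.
Jordan blocks: (-3, 1), (1, 1), (3, 2), (3, 2)

λ = -3: algebraic multiplicity 1 (exponent in χ_A), largest block size 1 (exponent in m_A), 1 block (geometric multiplicity). This forces block sizes [1].
λ = 1: algebraic multiplicity 1 (exponent in χ_A), largest block size 1 (exponent in m_A), 1 block (geometric multiplicity). This forces block sizes [1].
λ = 3: algebraic multiplicity 4 (exponent in χ_A), largest block size 2 (exponent in m_A), 2 blocks (geometric multiplicity). These force block sizes [2, 2].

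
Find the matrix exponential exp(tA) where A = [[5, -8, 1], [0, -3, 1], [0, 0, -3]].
A has Jordan form J = [[-3, 1, 0], [0, -3, 0], [0, 0, 5]] with A = PJP^{-1}, so e^{tA} = P e^{tJ} P^{-1}.

For a Jordan block J_k(λ), e^{tJ_k(λ)} = e^{λt} · (I + tN + t^2 N^2/2! + ... + t^{k-1} N^{k-1}/(k-1)!) where N is the nilpotent superdiagonal part.

Assembling the blocks and conjugating back gives the entries of e^{tA} as shown above.

e^{tA} = [[e^{5*t}, (1 - e^{8*t})*e^{-3*t}, t*e^{-3*t}], [0, e^{-3*t}, t*e^{-3*t}], [0, 0, e^{-3*t}]]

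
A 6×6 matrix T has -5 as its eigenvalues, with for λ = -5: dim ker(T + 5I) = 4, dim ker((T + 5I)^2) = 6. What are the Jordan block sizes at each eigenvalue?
λ = -5: successive nullity increments [4, 2] count blocks of size ≥ k; block sizes are [2, 2, 1, 1].

Jordan blocks: (-5, 2), (-5, 2), (-5, 1), (-5, 1)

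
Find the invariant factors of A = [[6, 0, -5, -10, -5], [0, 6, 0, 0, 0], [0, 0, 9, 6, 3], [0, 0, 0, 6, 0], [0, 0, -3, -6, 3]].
x - 6, x - 6, x - 6, (x - 6)^2

The Jordan structure of A has elementary divisors (x - 6)^2, (x - 6), (x - 6), (x - 6). Arranging the block sizes at each eigenvalue in decreasing order and taking row products gives the invariant factors.

Invariant factors (smallest first, each dividing the next): x - 6, x - 6, x - 6, (x - 6)^2.

Check: the last factor (x - 6)^2 is the minimal polynomial, and the product (x - 6)^5 is the characteristic polynomial.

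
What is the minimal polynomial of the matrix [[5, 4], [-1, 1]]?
The characteristic polynomial factors as (x - 3)^2. The minimal polynomial is ∏(x - λ)^{k_λ} where k_λ is the size of the largest Jordan block at λ.

For λ = 3: rank(A - 3I) = 1, and the largest Jordan block has size 2 (the smallest k with rank((A - 3I)^k) = rank((A - 3I)^(k+1))).

So m_A(x) = (x - 3)^2.

m_A(x) = (x - 3)^2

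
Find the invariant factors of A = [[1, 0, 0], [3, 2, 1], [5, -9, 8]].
The Jordan structure of A has elementary divisors (x - 1), (x - 5)^2. Arranging the block sizes at each eigenvalue in decreasing order and taking row products gives the invariant factors.

Invariant factors (smallest first, each dividing the next): (x - 5)^2(x - 1).

Check: the last factor (x - 5)^2(x - 1) is the minimal polynomial, and the product (x - 5)^2(x - 1) is the characteristic polynomial.

(x - 5)^2(x - 1)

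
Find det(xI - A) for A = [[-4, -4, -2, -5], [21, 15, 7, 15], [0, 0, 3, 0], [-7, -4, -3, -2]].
xI - A = [[x + 4, 4, 2, 5], [-21, x - 15, -7, -15], [0, 0, x - 3, 0], [7, 4, 3, x + 2]].

Expanding det(xI - A) along the first row:
det(xI - A) = + (x + 4)·det([[x - 15, -7, -15], [0, x - 3, 0], [4, 3, x + 2]]) - (4)·det([[-21, -7, -15], [0, x - 3, 0], [7, 3, x + 2]]) + (2)·det([[-21, x - 15, -15], [0, 0, 0], [7, 4, x + 2]]) - (5)·det([[-21, x - 15, -7], [0, 0, x - 3], [7, 4, 3]]).

Evaluating gives χ_A(x) = x^4 - 12x^3 + 54x^2 - 108x + 81 = (x - 3)^4.

χ_A(x) = (x - 3)^4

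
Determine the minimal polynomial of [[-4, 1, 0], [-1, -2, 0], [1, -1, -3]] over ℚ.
The characteristic polynomial factors as (x + 3)^3. The minimal polynomial is ∏(x - λ)^{k_λ} where k_λ is the size of the largest Jordan block at λ.

For λ = -3: rank(A + 3I) = 1, and the largest Jordan block has size 2 (the smallest k with rank((A + 3I)^k) = rank((A + 3I)^(k+1))).

So m_A(x) = (x + 3)^2.

m_A(x) = (x + 3)^2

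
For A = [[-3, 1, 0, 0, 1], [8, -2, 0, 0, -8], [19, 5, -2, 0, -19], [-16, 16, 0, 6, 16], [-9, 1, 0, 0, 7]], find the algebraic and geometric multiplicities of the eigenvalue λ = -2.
The characteristic polynomial is (x - 6)^2(x + 2)^3, so the factor x + 2 appears with exponent 3: the algebraic multiplicity is 3.

rank(A + 2I) = 3, so the eigenspace has dimension 5 - 3 = 2: the geometric multiplicity is 2.

Since 2 < 3, A is not diagonalizable.

algebraic multiplicity 3, geometric multiplicity 2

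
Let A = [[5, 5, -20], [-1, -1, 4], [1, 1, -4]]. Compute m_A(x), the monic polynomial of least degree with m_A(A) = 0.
m_A(x) = x^2

The characteristic polynomial factors as x^3. The minimal polynomial is ∏(x - λ)^{k_λ} where k_λ is the size of the largest Jordan block at λ.

For λ = 0: rank(A) = 1, and the largest Jordan block has size 2 (the smallest k with rank(A^k) = rank(A^(k+1))).

So m_A(x) = x^2.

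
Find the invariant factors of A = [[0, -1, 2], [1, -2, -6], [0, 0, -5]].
(x + 1)^2(x + 5)

The Jordan structure of A has elementary divisors (x + 5), (x + 1)^2. Arranging the block sizes at each eigenvalue in decreasing order and taking row products gives the invariant factors.

Invariant factors (smallest first, each dividing the next): (x + 1)^2(x + 5).

Check: the last factor (x + 1)^2(x + 5) is the minimal polynomial, and the product (x + 1)^2(x + 5) is the characteristic polynomial.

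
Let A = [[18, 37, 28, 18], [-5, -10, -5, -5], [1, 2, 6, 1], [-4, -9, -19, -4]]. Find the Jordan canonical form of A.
J = [[0, 1, 0, 0], [0, 0, 0, 0], [0, 0, 5, 1], [0, 0, 0, 5]]

The characteristic polynomial is det(xI - A) = x^2(x - 5)^2, so the eigenvalues are 0 (algebraic multiplicity 2), 5 (algebraic multiplicity 2).

For λ = 0: rank(A) = 3, rank(A^2) = 2. The eigenspace has dimension 4 - 3 = 1, so there is 1 Jordan block; the rank sequence gives block sizes [2].

For λ = 5: rank(A - 5I) = 3, rank((A - 5I)^2) = 2. The eigenspace has dimension 4 - 3 = 1, so there is 1 Jordan block; the rank sequence gives block sizes [2].

Assembling the blocks gives the Jordan form J above.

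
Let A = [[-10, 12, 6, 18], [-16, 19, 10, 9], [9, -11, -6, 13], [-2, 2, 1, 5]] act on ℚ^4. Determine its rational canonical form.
R = [[0, 0, 0, -16], [1, 0, 0, 32], [0, 1, 0, -24], [0, 0, 1, 8]]

The invariant factors of A (the non-unit diagonal entries of the Smith normal form of xI - A over ℚ[x]) are (x - 2)^4, each dividing the next. The characteristic polynomial is their product, (x - 2)^4.

The rational canonical form is the block-diagonal matrix of companion matrices C(f_i):
R = [[0, 0, 0, -16], [1, 0, 0, 32], [0, 1, 0, -24], [0, 0, 1, 8]].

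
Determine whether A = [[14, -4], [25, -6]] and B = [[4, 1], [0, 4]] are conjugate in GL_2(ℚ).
Two matrices over a field are similar if and only if they have the same invariant factors.

Both A and B have characteristic polynomial (x - 4)^2 and minimal polynomial (x - 4)^2. Computing further, both have invariant factors (x - 4)^2. Hence A and B are similar.

Yes.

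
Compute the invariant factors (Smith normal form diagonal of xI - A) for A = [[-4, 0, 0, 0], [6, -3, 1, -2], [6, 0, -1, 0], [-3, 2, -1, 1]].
x + 1, (x + 1)^2(x + 4)

The Jordan structure of A has elementary divisors (x + 4), (x + 1)^2, (x + 1). Arranging the block sizes at each eigenvalue in decreasing order and taking row products gives the invariant factors.

Invariant factors (smallest first, each dividing the next): x + 1, (x + 1)^2(x + 4).

Check: the last factor (x + 1)^2(x + 4) is the minimal polynomial, and the product (x + 1)^3(x + 4) is the characteristic polynomial.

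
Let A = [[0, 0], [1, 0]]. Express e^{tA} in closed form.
e^{tA} = [[1, 0], [t, 1]]

A has Jordan form J = [[0, 1], [0, 0]] with A = PJP^{-1}, so e^{tA} = P e^{tJ} P^{-1}.

For a Jordan block J_k(λ), e^{tJ_k(λ)} = e^{λt} · (I + tN + t^2 N^2/2! + ... + t^{k-1} N^{k-1}/(k-1)!) where N is the nilpotent superdiagonal part.

Assembling the blocks and conjugating back gives the entries of e^{tA} as shown above.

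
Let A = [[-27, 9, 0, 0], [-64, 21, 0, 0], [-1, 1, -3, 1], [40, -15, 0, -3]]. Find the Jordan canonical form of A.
J = [[-3, 1, 0, 0], [0, -3, 0, 0], [0, 0, -3, 1], [0, 0, 0, -3]]

The characteristic polynomial is det(xI - A) = (x + 3)^4, so the eigenvalues are -3 (algebraic multiplicity 4).

For λ = -3: rank(A + 3I) = 2, rank((A + 3I)^2) = 0. The eigenspace has dimension 4 - 2 = 2, so there are 2 Jordan blocks; the rank sequence gives block sizes [2, 2].

Assembling the blocks gives the Jordan form J above.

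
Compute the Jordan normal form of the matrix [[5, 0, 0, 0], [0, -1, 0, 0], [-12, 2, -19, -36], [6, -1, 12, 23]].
The characteristic polynomial is det(xI - A) = (x - 5)^2(x + 1)^2, so the eigenvalues are -1 (algebraic multiplicity 2), 5 (algebraic multiplicity 2).

For λ = -1: rank(A + I) = 3, rank((A + I)^2) = 2. The eigenspace has dimension 4 - 3 = 1, so there is 1 Jordan block; the rank sequence gives block sizes [2].

For λ = 5: rank(A - 5I) = 2. The eigenspace has dimension 4 - 2 = 2, so there are 2 Jordan blocks; the rank sequence gives block sizes [1, 1].

Assembling the blocks gives the Jordan form J above.

J = [[-1, 1, 0, 0], [0, -1, 0, 0], [0, 0, 5, 0], [0, 0, 0, 5]]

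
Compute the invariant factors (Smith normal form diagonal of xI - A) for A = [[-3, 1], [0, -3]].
The Jordan structure of A has elementary divisors (x + 3)^2. Arranging the block sizes at each eigenvalue in decreasing order and taking row products gives the invariant factors.

Invariant factors (smallest first, each dividing the next): (x + 3)^2.

Check: the last factor (x + 3)^2 is the minimal polynomial, and the product (x + 3)^2 is the characteristic polynomial.

(x + 3)^2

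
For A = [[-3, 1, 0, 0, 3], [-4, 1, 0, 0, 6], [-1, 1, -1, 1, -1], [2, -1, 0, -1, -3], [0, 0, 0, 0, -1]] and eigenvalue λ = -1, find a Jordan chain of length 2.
v_1 = [[0, 1, 0, -1, 0]]^T, v_2 = [[1, 2, 0, -1, 0]]^T

We seek v_1 ∈ ker((A + I)^2) \ ker(A + I), then set v_{i+1} = (A + I) v_i.

One such chain is v_1 = [[0, 1, 0, -1, 0]]^T, v_2 = [[1, 2, 0, -1, 0]]^T. Check: (A + I) v_2 = [[0, 0, 0, 0, 0]]^T = 0.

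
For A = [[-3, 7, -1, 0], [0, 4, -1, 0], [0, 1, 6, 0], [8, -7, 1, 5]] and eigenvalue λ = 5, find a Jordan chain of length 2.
v_1 = [[3, 3, -2, -6]]^T, v_2 = [[-1, -1, 1, 1]]^T

We seek v_1 ∈ ker((A - 5I)^2) \ ker(A - 5I), then set v_{i+1} = (A - 5I) v_i.

One such chain is v_1 = [[3, 3, -2, -6]]^T, v_2 = [[-1, -1, 1, 1]]^T. Check: (A - 5I) v_2 = [[0, 0, 0, 0]]^T = 0.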